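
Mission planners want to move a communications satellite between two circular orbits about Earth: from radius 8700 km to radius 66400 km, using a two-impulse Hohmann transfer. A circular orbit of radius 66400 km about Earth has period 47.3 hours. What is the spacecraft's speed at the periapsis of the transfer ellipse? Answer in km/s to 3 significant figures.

v = 9.00 km/s

From Kepler's third law T² = 4π²r³/μ at r = 66400 km, T = 47.3 hours = 47.3 × 3600 s = 1.7028×10^5 s: μ = 4π²r³/T² = 3.98599×10^5 km³/s².
Transfer-ellipse semi-major axis a_t = (r₁ + r₂)/2 = (8700 + 66400)/2 = 37550 km.
At periapsis, r = 8700 km.
Vis-viva: v = √[μ(2/r − 1/a_t)] = √[3.98599×10^5 × (2/8700 − 1/37550)] = 9.001 km/s.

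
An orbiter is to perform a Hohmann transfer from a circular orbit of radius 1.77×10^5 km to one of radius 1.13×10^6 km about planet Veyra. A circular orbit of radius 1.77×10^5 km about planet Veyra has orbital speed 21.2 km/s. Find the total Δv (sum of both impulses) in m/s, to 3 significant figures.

Δv = 10700 m/s

From the circular-orbit relation v² = μ/r at r = 1.77×10^5 km: μ = v²r = (21.2)² × 1.77×10^5 = 7.95509×10^7 km³/s².
Semi-major axis of the transfer orbit: a_t = (1.770×10^5 + 1.130×10^6)/2 = 6.535×10^5 km.
Circular speed at r₁: v₁ = √(μ/r₁) = √(7.95509×10^7/1.770×10^5) = 21.200 km/s.
Transfer-orbit speed at r₁ (vis-viva): v_p = √[μ(2/r₁ − 1/a_t)] = 27.877 km/s.
First burn Δv₁ = |v_p − v₁| = 6.677 km/s.
Circular speed at r₂: v₂ = √(μ/r₂) = 8.3904 km/s.
Transfer-orbit speed at r₂: v_a = √[μ(2/r₂ − 1/a_t)] = 4.3666 km/s.
Second burn Δv₂ = |v₂ − v_a| = 4.024 km/s.
Δv = Δv₁ + Δv₂ = 6.677 + 4.024 = 10.70 km/s.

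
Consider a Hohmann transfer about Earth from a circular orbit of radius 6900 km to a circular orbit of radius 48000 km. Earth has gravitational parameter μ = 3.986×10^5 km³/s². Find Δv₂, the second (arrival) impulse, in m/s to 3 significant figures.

Semi-major axis of the transfer orbit: a_t = (6900 + 48000)/2 = 27450 km.
Circular speed at r = 48000 km: v_c = √(μ/r) = 2.882 km/s.
Transfer-orbit speed at the same r (vis-viva, a = a_t): v_t = √[μ(2/r − 1/a_t)] = 1.445 km/s.
Δv₂ = |v_t − v_c| = |1.445 − 2.882| = 1.437 km/s.

Δv₂ = 1440 m/s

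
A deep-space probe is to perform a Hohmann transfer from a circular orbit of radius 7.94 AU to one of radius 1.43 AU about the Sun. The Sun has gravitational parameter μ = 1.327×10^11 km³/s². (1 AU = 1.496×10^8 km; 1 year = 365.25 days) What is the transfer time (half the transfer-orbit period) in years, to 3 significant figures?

In km: r₁ = 7.94 × 1.496×10^8 = 1.187824×10^9 km; r₂ = 1.43 × 1.496×10^8 = 2.13928×10^8 km.
Transfer-ellipse semi-major axis a_t = (r₁ + r₂)/2 = (1.187824×10^9 + 2.13928×10^8)/2 = 7.00876×10^8 km.
Transfer time t = π√(a_t³/μ) = π√((7.00876×10^8)³ / 1.327×10^11) = 1.600×10^8 s.
Converting: 1.600×10^8 s ÷ 3.15576×10^7 s/year (365.25 × 86400) = 5.07 years.

t = 5.07 years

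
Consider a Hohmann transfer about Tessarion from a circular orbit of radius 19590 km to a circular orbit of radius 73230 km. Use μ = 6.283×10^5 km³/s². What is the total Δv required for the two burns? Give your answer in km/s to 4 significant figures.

Transfer-ellipse semi-major axis a_t = (r₁ + r₂)/2 = (19590 + 73230)/2 = 46410 km.
At r₁ the circular-orbit speed is v₁ = √(μ/r₁) = 5.663 km/s.
On the transfer ellipse at r₁, vis-viva equation gives v_p = √[μ(2/r₁ − 1/a_t)] = 7.114 km/s.
First burn Δv₁ = |v_p − v₁| = 1.451 km/s.
At r₂, v₂ = √(μ/r₂) = 2.929 km/s.
Transfer-orbit speed at r₂: v_a = √[μ(2/r₂ − 1/a_t)] = 1.903 km/s.
Second burn Δv₂ = |v₂ − v_a| = 1.026 km/s.
Δv = Δv₁ + Δv₂ = 1.451 + 1.026 = 2.477 km/s.

Δv = 2.477 km/s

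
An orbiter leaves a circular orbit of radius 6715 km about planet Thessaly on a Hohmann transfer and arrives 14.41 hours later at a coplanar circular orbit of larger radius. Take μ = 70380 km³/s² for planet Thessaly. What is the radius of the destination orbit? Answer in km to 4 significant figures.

Transfer time t = 14.41 hours = 51876 s, and t = π√(a_t³/μ).
So a_t = (μ t²/π²)^(1/3) = (70380 × (51876)² / π²)^(1/3) = 26773 km.
Since a_t = (r₁ + r₂)/2, r₂ = 2a_t − r₁ = 2×26773 − 6715 = 46831 km.

r₂ = 46830 km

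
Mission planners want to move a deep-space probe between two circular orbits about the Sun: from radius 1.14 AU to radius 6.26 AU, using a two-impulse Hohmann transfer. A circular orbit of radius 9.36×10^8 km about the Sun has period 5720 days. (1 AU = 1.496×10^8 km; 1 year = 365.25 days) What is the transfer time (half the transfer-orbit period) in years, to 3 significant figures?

t = 3.56 years

From Kepler's third law T² = 4π²r³/μ at r = 9.36×10^8 km, T = 5720 days = 5720 × 86400 s = 4.94208×10^8 s: μ = 4π²r³/T² = 1.32546×10^11 km³/s².
In km: r₁ = 1.14 × 1.496×10^8 = 1.70544×10^8 km; r₂ = 6.26 × 1.496×10^8 = 9.36496×10^8 km.
Semi-major axis of the transfer orbit: a_t = (1.70544×10^8 + 9.36496×10^8)/2 = 5.5352×10^8 km.
By Kepler's third law the transfer-orbit period is T = 2π√(a_t³/μ), so t = T/2 = 1.124×10^8 s.
Converting: 1.124×10^8 s ÷ 3.15576×10^7 s/year (365.25 × 86400) = 3.56 years.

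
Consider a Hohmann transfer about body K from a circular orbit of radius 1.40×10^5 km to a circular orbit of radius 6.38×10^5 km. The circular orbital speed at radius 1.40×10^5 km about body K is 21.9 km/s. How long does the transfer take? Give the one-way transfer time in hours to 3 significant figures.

From the circular-orbit relation v² = μ/r at r = 1.40×10^5 km: μ = v²r = (21.9)² × 1.40×10^5 = 6.71454×10^7 km³/s².
Transfer-ellipse semi-major axis a_t = (r₁ + r₂)/2 = (1.400×10^5 + 6.380×10^5)/2 = 3.890×10^5 km.
Half the transfer-orbit period gives t = π√(a_t³/μ) = 93020 s.
Converting: 93020 s ÷ 3600 s/hour = 25.8 hours.

t = 25.8 hours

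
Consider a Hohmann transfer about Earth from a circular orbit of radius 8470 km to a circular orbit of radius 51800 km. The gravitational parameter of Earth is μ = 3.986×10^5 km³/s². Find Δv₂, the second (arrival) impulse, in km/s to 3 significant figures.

Δv₂ = 1.30 km/s

The Hohmann ellipse has a_t = (r₁ + r₂)/2 = 30135 km.
Circular speed at r = 51800 km: v_c = √(μ/r) = 2.774 km/s.
Transfer-orbit speed at the same r (vis-viva, a = a_t): v_t = √[μ(2/r − 1/a_t)] = 1.471 km/s.
Δv₂ = |v_t − v_c| = |1.471 − 2.774| = 1.303 km/s.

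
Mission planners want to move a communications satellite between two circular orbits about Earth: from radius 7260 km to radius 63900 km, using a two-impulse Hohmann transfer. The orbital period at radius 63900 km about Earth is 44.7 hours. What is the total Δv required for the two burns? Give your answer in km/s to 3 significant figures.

Δv = 3.89 km/s

From Kepler's third law T² = 4π²r³/μ at r = 63900 km, T = 44.7 hours = 44.7 × 3600 s = 1.6092×10^5 s: μ = 4π²r³/T² = 3.97779×10^5 km³/s².
Semi-major axis of the transfer orbit: a_t = (7260 + 63900)/2 = 35580 km.
Circular speed at r₁: v₁ = √(μ/r₁) = √(3.97779×10^5/7260) = 7.402 km/s.
Transfer-orbit speed at r₁ (v² = μ(2/r − 1/a)): v_p = √[μ(2/r₁ − 1/a_t)] = 9.920 km/s.
First burn Δv₁ = |v_p − v₁| = 2.518 km/s.
At r₂, v₂ = √(μ/r₂) = 2.495 km/s.
Transfer-orbit speed at r₂: v_a = √[μ(2/r₂ − 1/a_t)] = 1.127 km/s.
Second burn Δv₂ = |v₂ − v_a| = 1.368 km/s.
Total Δv = Δv₁ + Δv₂ = 3.886 km/s.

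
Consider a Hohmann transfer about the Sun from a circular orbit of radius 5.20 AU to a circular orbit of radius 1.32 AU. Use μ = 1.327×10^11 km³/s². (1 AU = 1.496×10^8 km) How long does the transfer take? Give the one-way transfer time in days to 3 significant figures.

t = 1080 days

In km: r₁ = 5.20 × 1.496×10^8 = 7.7792×10^8 km; r₂ = 1.32 × 1.496×10^8 = 1.97472×10^8 km.
Semi-major axis of the transfer orbit: a_t = (7.7792×10^8 + 1.97472×10^8)/2 = 4.87696×10^8 km.
Half the transfer-orbit period gives t = π√(a_t³/μ) = 9.2883×10^7 s.
Converting: 9.2883×10^7 s ÷ 86400 s/day = 1080 days.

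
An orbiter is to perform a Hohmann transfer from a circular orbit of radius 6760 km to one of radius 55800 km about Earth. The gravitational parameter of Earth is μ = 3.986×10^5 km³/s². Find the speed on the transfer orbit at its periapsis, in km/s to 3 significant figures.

Semi-major axis of the transfer orbit: a_t = (6760 + 55800)/2 = 31280 km.
The periapsis of the transfer ellipse is at r = 6760 km.
Applying v² = μ(2/r − 1/a_t): v = 10.26 km/s.

v = 10.3 km/s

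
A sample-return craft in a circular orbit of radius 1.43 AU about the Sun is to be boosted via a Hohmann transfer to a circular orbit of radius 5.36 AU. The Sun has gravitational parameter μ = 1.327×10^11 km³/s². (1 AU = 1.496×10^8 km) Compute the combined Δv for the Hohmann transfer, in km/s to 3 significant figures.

Δv = 10.9 km/s

In km: r₁ = 1.43 × 1.496×10^8 = 2.13928×10^8 km; r₂ = 5.36 × 1.496×10^8 = 8.01856×10^8 km.
The Hohmann ellipse has a_t = (r₁ + r₂)/2 = 5.07892×10^8 km.
Circular speed at r₁: v₁ = √(μ/r₁) = √(1.327×10^11/2.13928×10^8) = 24.906 km/s.
On the transfer ellipse at r₁, v² = μ(2/r − 1/a) gives v_p = √[μ(2/r₁ − 1/a_t)] = 31.294 km/s.
First burn Δv₁ = |v_p − v₁| = 6.388 km/s.
At r₂, v₂ = √(μ/r₂) = 12.864 km/s.
Transfer-orbit speed at r₂: v_a = √[μ(2/r₂ − 1/a_t)] = 8.3490 km/s.
Second burn Δv₂ = |v₂ − v_a| = 4.515 km/s.
Total Δv = Δv₁ + Δv₂ = 10.90 km/s.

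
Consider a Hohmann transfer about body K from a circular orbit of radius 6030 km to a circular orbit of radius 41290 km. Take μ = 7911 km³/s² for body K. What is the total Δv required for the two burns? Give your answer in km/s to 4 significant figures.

The Hohmann ellipse has a_t = (r₁ + r₂)/2 = 23660 km.
At r₁ the circular-orbit speed is v₁ = √(μ/r₁) = 1.14540 km/s.
Transfer-orbit speed at r₁ (vis-viva): v_p = √[μ(2/r₁ − 1/a_t)] = 1.51312 km/s.
First burn Δv₁ = |v_p − v₁| = 0.36772 km/s.
Circular speed at r₂: v₂ = √(μ/r₂) = 0.43772 km/s.
Transfer-orbit speed at r₂: v_a = √[μ(2/r₂ − 1/a_t)] = 0.22098 km/s.
Second burn Δv₂ = |v₂ − v_a| = 0.21674 km/s.
Total Δv = Δv₁ + Δv₂ = 0.5845 km/s.

Δv = 0.5845 km/s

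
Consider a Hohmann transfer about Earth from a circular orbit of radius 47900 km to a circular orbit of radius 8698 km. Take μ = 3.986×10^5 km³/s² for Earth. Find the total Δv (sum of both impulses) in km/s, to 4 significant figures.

Transfer-ellipse semi-major axis a_t = (r₁ + r₂)/2 = (47900 + 8698)/2 = 28299 km.
Circular speed at r₁: v₁ = √(μ/r₁) = √(3.986×10^5/47900) = 2.8847 km/s.
On the transfer ellipse at r₁, vis-viva gives v_a = √[μ(2/r₁ − 1/a_t)] = 1.5993 km/s.
First burn Δv₁ = |v_a − v₁| = 1.285 km/s.
Circular speed at r₂: v₂ = √(μ/r₂) = 6.7695 km/s.
Transfer-orbit speed at r₂: v_p = √[μ(2/r₂ − 1/a_t)] = 8.8073 km/s.
Second burn Δv₂ = |v₂ − v_p| = 2.038 km/s.
Total Δv = Δv₁ + Δv₂ = 3.323 km/s.

Δv = 3.323 km/s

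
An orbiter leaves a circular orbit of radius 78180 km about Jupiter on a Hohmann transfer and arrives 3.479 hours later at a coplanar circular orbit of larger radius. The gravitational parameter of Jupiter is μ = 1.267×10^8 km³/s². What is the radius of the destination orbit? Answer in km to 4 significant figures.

Transfer time t = 3.479 hours = 12524.4 s, and t = π√(a_t³/μ).
So a_t = (μ t²/π²)^(1/3) = (1.267×10^8 × (12524.4)² / π²)^(1/3) = 1.2628×10^5 km.
Since a_t = (r₁ + r₂)/2, r₂ = 2a_t − r₁ = 2×1.2628×10^5 − 78180 = 1.7438×10^5 km.

r₂ = 1.744×10^5 km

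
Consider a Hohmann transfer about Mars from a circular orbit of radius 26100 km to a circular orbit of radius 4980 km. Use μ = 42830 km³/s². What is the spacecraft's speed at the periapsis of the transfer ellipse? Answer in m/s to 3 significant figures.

The Hohmann ellipse has a_t = (r₁ + r₂)/2 = 15540 km.
The periapsis of the transfer ellipse is at r = 4980 km.
Vis-viva: v = √[μ(2/r − 1/a_t)] = √[42830 × (2/4980 − 1/15540)] = 3.801 km/s.

v = 3800 m/s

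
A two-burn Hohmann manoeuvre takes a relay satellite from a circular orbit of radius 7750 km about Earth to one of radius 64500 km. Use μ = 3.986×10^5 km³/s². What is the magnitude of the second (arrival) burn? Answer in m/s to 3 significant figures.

Δv₂ = 1330 m/s

The Hohmann ellipse has a_t = (r₁ + r₂)/2 = 36125 km.
On the circular orbit at r = 64500 km, v_c = √(μ/r) = 2.486 km/s.
Transfer-orbit speed at the same r (vis-viva, a = a_t): v_t = √[μ(2/r − 1/a_t)] = 1.151 km/s.
Δv₂ = |v_t − v_c| = |1.151 − 2.486| = 1.335 km/s.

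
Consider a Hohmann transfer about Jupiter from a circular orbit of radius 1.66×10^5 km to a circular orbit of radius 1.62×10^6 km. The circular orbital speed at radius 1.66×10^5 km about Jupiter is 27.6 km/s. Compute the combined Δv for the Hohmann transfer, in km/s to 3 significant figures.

From the circular-orbit relation v² = μ/r at r = 1.66×10^5 km: μ = v²r = (27.6)² × 1.66×10^5 = 1.26452×10^8 km³/s².
The Hohmann ellipse has a_t = (r₁ + r₂)/2 = 8.930×10^5 km.
At r₁ the circular-orbit speed is v₁ = √(μ/r₁) = 27.600 km/s.
Transfer-orbit speed at r₁ (v² = μ(2/r − 1/a)): v_p = √[μ(2/r₁ − 1/a_t)] = 37.174 km/s.
First burn Δv₁ = |v_p − v₁| = 9.574 km/s.
At r₂, v₂ = √(μ/r₂) = 8.835 km/s.
Transfer-orbit speed at r₂: v_a = √[μ(2/r₂ − 1/a_t)] = 3.809 km/s.
Second burn Δv₂ = |v₂ − v_a| = 5.026 km/s.
Δv = Δv₁ + Δv₂ = 9.574 + 5.026 = 14.60 km/s.

Δv = 14.6 km/s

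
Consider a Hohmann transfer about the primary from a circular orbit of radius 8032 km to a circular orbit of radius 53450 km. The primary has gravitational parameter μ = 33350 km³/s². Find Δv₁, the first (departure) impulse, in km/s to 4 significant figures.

Δv₁ = 0.6492 km/s

Transfer-ellipse semi-major axis a_t = (r₁ + r₂)/2 = (8032 + 53450)/2 = 30741 km.
Circular speed at r = 8032 km: v_c = √(μ/r) = 2.0377 km/s.
Vis-viva on the transfer ellipse at r = 8032 km gives v_t = √[μ(2/r − 1/a_t)] = 2.6869 km/s.
Δv₁ = |v_t − v_c| = |2.6869 − 2.0377| = 0.6492 km/s.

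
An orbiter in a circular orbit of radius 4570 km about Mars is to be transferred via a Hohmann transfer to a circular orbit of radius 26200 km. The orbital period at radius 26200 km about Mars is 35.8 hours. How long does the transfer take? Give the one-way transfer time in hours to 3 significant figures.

From Kepler's third law T² = 4π²r³/μ at r = 26200 km, T = 35.8 hours = 35.8 × 3600 s = 1.2888×10^5 s: μ = 4π²r³/T² = 42745.7 km³/s².
The Hohmann ellipse has a_t = (r₁ + r₂)/2 = 15385 km.
Transfer time t = π√(a_t³/μ) = π√((15385)³ / 42745.7) = 28997 s.
Converting: 28997 s ÷ 3600 s/hour = 8.05 hours.

t = 8.05 hours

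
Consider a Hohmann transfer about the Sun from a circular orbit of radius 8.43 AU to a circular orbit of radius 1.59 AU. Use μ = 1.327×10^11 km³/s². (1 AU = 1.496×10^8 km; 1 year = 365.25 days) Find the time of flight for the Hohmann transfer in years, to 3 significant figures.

In km: r₁ = 8.43 × 1.496×10^8 = 1.261128×10^9 km; r₂ = 1.59 × 1.496×10^8 = 2.37864×10^8 km.
Semi-major axis of the transfer orbit: a_t = (1.261128×10^9 + 2.37864×10^8)/2 = 7.49496×10^8 km.
By Kepler's third law the transfer-orbit period is T = 2π√(a_t³/μ), so t = T/2 = 1.770×10^8 s.
Converting: 1.770×10^8 s ÷ 3.15576×10^7 s/year (365.25 × 86400) = 5.61 years.

t = 5.61 years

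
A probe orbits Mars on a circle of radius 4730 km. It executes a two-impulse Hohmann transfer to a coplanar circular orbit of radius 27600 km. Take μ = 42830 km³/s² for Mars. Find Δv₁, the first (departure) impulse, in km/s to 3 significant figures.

Δv₁ = 0.923 km/s

Semi-major axis of the transfer orbit: a_t = (4730 + 27600)/2 = 16165 km.
On the circular orbit at r = 4730 km, v_c = √(μ/r) = 3.00915 km/s.
Vis-viva on the transfer ellipse at r = 4730 km gives v_t = √[μ(2/r − 1/a_t)] = 3.93197 km/s.
Δv₁ = |v_t − v_c| = |3.93197 − 3.00915| = 0.9228 km/s.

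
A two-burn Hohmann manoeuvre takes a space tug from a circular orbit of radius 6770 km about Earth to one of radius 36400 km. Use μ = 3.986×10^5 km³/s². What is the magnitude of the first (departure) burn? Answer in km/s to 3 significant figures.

Δv₁ = 2.29 km/s

Semi-major axis of the transfer orbit: a_t = (6770 + 36400)/2 = 21585 km.
On the circular orbit at r = 6770 km, v_c = √(μ/r) = 7.673 km/s.
Vis-viva on the transfer ellipse at r = 6770 km gives v_t = √[μ(2/r − 1/a_t)] = 9.964 km/s.
Δv₁ = |v_t − v_c| = |9.964 − 7.673| = 2.291 km/s.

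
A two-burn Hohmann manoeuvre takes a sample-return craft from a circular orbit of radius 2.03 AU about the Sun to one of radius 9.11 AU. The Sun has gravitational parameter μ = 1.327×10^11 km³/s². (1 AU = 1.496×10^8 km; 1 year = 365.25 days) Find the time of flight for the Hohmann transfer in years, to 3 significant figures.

In km: r₁ = 2.03 × 1.496×10^8 = 3.03688×10^8 km; r₂ = 9.11 × 1.496×10^8 = 1.362856×10^9 km.
Transfer-ellipse semi-major axis a_t = (r₁ + r₂)/2 = (3.03688×10^8 + 1.362856×10^9)/2 = 8.33272×10^8 km.
Transfer time t = π√(a_t³/μ) = π√((8.33272×10^8)³ / 1.327×10^11) = 2.074×10^8 s.
Converting: 2.074×10^8 s ÷ 3.15576×10^7 s/year (365.25 × 86400) = 6.57 years.

t = 6.57 years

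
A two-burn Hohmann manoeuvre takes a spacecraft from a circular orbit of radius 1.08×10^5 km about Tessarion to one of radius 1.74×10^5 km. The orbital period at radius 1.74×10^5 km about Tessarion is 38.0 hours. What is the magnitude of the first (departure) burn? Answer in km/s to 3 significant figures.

Δv₁ = 1.12 km/s

From Kepler's third law T² = 4π²r³/μ at r = 1.74×10^5 km, T = 38.0 hours = 38.0 × 3600 s = 1.368×10^5 s: μ = 4π²r³/T² = 1.11131×10^7 km³/s².
The Hohmann ellipse has a_t = (r₁ + r₂)/2 = 1.410×10^5 km.
Circular speed at r = 1.080×10^5 km: v_c = √(μ/r) = 10.144 km/s.
Vis-viva on the transfer ellipse at r = 1.080×10^5 km gives v_t = √[μ(2/r − 1/a_t)] = 11.269 km/s.
Δv₁ = |v_t − v_c| = |11.269 − 10.144| = 1.125 km/s.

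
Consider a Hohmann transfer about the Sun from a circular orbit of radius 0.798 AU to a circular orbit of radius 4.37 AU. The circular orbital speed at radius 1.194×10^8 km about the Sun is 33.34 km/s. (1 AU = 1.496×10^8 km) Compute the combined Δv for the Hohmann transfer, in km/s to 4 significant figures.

From the circular-orbit relation v² = μ/r at r = 1.194×10^8 km: μ = v²r = (33.34)² × 1.194×10^8 = 1.32720×10^11 km³/s².
In km: r₁ = 0.798 × 1.496×10^8 = 1.193808×10^8 km; r₂ = 4.37 × 1.496×10^8 = 6.53752×10^8 km.
Semi-major axis of the transfer orbit: a_t = (1.193808×10^8 + 6.53752×10^8)/2 = 3.865664×10^8 km.
Circular speed at r₁: v₁ = √(μ/r₁) = √(1.32720×10^11/1.193808×10^8) = 33.34 km/s.
Transfer-orbit speed at r₁ (vis-viva equation): v_p = √[μ(2/r₁ − 1/a_t)] = 43.36 km/s.
First burn Δv₁ = |v_p − v₁| = 10.02 km/s.
Circular speed at r₂: v₂ = √(μ/r₂) = 14.248 km/s.
Transfer-orbit speed at r₂: v_a = √[μ(2/r₂ − 1/a_t)] = 7.9180 km/s.
Second burn Δv₂ = |v₂ − v_a| = 6.330 km/s.
Δv = Δv₁ + Δv₂ = 10.02 + 6.330 = 16.35 km/s.

Δv = 16.35 km/s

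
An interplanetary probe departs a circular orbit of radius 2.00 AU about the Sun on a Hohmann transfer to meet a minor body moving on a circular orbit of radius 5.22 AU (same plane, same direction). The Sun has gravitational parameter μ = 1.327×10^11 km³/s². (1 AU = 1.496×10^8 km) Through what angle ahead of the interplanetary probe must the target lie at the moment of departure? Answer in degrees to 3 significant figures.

In km: r₁ = 2.00 × 1.496×10^8 = 2.992×10^8 km; r₂ = 5.22 × 1.496×10^8 = 7.80912×10^8 km.
Semi-major axis of the transfer orbit: a_t = (2.992×10^8 + 7.80912×10^8)/2 = 5.40056×10^8 km.
Transfer time t = π√(a_t³/μ) = 1.0824×10^8 s.
Target angular speed ω₂ = √(μ/r₂³) = 1.6693×10^-8 rad/s.
Angle swept by the target during transfer: ω₂·t = 1.807 rad = 103.5°.
Arrival is 180° from departure on the ellipse, so φ = 180° − 103.5° = 76.5°.

φ = 76.5°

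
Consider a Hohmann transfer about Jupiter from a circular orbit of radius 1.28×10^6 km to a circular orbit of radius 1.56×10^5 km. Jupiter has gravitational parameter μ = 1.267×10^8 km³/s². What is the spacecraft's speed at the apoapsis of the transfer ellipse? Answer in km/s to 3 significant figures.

The Hohmann ellipse has a_t = (r₁ + r₂)/2 = 7.180×10^5 km.
The apoapsis of the transfer ellipse is at r = 1.280×10^6 km.
Vis-viva: v = √[μ(2/r − 1/a_t)] = √[1.267×10^8 × (2/1.280×10^6 − 1/7.180×10^5)] = 4.637 km/s.

v = 4.64 km/s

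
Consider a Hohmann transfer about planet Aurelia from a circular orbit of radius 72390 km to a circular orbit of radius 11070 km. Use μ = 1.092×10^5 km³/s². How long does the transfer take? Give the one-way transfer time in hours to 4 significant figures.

t = 22.51 hours

Transfer-ellipse semi-major axis a_t = (r₁ + r₂)/2 = (72390 + 11070)/2 = 41730 km.
Transfer time t = π√(a_t³/μ) = π√((41730)³ / 1.092×10^5) = 81040 s.
Converting: 81040 s ÷ 3600 s/hour = 22.51 hours.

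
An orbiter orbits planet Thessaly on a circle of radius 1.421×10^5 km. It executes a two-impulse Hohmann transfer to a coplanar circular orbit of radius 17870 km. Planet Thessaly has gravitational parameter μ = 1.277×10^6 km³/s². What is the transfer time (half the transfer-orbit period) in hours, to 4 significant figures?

t = 17.47 hours

Transfer-ellipse semi-major axis a_t = (r₁ + r₂)/2 = (1.421×10^5 + 17870)/2 = 79985 km.
Transfer time t = π√(a_t³/μ) = π√((79985)³ / 1.277×10^6) = 62890 s.
Converting: 62890 s ÷ 3600 s/hour = 17.47 hours.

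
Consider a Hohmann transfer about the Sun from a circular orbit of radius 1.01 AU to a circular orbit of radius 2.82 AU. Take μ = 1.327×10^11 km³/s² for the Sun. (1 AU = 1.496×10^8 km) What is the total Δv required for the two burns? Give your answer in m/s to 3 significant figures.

In km: r₁ = 1.01 × 1.496×10^8 = 1.51096×10^8 km; r₂ = 2.82 × 1.496×10^8 = 4.21872×10^8 km.
The Hohmann ellipse has a_t = (r₁ + r₂)/2 = 2.86484×10^8 km.
At r₁ the circular-orbit speed is v₁ = √(μ/r₁) = 29.635 km/s.
Transfer-orbit speed at r₁ (vis-viva): v_p = √[μ(2/r₁ − 1/a_t)] = 35.962 km/s.
First burn Δv₁ = |v_p − v₁| = 6.327 km/s.
At r₂, v₂ = √(μ/r₂) = 17.7356 km/s.
Transfer-orbit speed at r₂: v_a = √[μ(2/r₂ − 1/a_t)] = 12.8802 km/s.
Second burn Δv₂ = |v₂ − v_a| = 4.855 km/s.
Total Δv = Δv₁ + Δv₂ = 11.18 km/s.

Δv = 11200 m/s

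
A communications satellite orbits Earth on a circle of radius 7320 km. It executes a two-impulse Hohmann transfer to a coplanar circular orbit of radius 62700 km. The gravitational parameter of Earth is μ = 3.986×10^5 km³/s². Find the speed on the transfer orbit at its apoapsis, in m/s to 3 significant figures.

v = 1150 m/s

Semi-major axis of the transfer orbit: a_t = (7320 + 62700)/2 = 35010 km.
The apoapsis of the transfer ellipse is at r = 62700 km.
Applying v² = μ(2/r − 1/a_t): v = 1.153 km/s.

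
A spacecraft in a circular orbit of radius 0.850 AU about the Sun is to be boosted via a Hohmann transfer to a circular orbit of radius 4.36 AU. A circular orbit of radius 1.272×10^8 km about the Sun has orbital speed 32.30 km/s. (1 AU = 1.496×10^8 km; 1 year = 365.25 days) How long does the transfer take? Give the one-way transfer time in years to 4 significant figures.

t = 2.102 years

From the circular-orbit relation v² = μ/r at r = 1.272×10^8 km: μ = v²r = (32.30)² × 1.272×10^8 = 1.32706×10^11 km³/s².
In km: r₁ = 0.850 × 1.496×10^8 = 1.2716×10^8 km; r₂ = 4.36 × 1.496×10^8 = 6.52256×10^8 km.
Transfer-ellipse semi-major axis a_t = (r₁ + r₂)/2 = (1.2716×10^8 + 6.52256×10^8)/2 = 3.89708×10^8 km.
By Kepler's third law the transfer-orbit period is T = 2π√(a_t³/μ), so t = T/2 = 6.6346×10^7 s.
Converting: 6.6346×10^7 s ÷ 3.15576×10^7 s/year (365.25 × 86400) = 2.102 years.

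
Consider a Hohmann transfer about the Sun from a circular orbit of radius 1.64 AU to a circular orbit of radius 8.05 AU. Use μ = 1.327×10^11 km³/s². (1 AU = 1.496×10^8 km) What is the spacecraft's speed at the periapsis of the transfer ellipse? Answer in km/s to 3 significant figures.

v = 30.0 km/s

In km: r₁ = 1.64 × 1.496×10^8 = 2.45344×10^8 km; r₂ = 8.05 × 1.496×10^8 = 1.20428×10^9 km.
Transfer-ellipse semi-major axis a_t = (r₁ + r₂)/2 = (2.45344×10^8 + 1.20428×10^9)/2 = 7.24812×10^8 km.
At periapsis, r = 2.45344×10^8 km.
From the vis-viva equation, v = √[μ(2/r − 1/a_t)] = 29.98 km/s.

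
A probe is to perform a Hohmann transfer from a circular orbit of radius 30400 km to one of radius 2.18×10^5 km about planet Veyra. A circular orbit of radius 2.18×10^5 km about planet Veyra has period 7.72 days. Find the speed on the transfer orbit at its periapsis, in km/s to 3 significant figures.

From Kepler's third law T² = 4π²r³/μ at r = 2.18×10^5 km, T = 7.72 days = 7.72 × 86400 s = 6.67008×10^5 s: μ = 4π²r³/T² = 9.19321×10^5 km³/s².
Semi-major axis of the transfer orbit: a_t = (30400 + 2.180×10^5)/2 = 1.242×10^5 km.
At periapsis, r = 30400 km.
From the vis-viva equation, v = √[μ(2/r − 1/a_t)] = 7.286 km/s.

v = 7.29 km/s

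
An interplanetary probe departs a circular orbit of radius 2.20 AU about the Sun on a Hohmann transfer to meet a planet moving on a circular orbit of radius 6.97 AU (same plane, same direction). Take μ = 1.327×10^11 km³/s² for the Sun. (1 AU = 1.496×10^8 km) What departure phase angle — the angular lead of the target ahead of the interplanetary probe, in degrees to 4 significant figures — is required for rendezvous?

φ = 83.96°

In km: r₁ = 2.20 × 1.496×10^8 = 3.2912×10^8 km; r₂ = 6.97 × 1.496×10^8 = 1.042712×10^9 km.
Transfer-ellipse semi-major axis a_t = (r₁ + r₂)/2 = (3.2912×10^8 + 1.042712×10^9)/2 = 6.85916×10^8 km.
Transfer time t = π√(a_t³/μ) = 1.549248×10^8 s.
Target angular speed ω₂ = √(μ/r₂³) = 1.081904×10^-8 rad/s.
Angle swept by the target during transfer: ω₂·t = 1.67614 rad = 96.04°.
The interplanetary probe traverses 180° on the transfer ellipse, so the target must lead by 180° − 96.04° = 83.96°.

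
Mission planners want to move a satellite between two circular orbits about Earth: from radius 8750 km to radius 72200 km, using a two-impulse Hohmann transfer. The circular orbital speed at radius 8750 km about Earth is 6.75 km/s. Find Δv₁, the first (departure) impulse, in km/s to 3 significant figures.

From the circular-orbit relation v² = μ/r at r = 8750 km: μ = v²r = (6.75)² × 8750 = 3.98672×10^5 km³/s².
The Hohmann ellipse has a_t = (r₁ + r₂)/2 = 40475 km.
On the circular orbit at r = 8750 km, v_c = √(μ/r) = 6.750 km/s.
Vis-viva on the transfer ellipse at r = 8750 km gives v_t = √[μ(2/r − 1/a_t)] = 9.015 km/s.
Δv₁ = |v_t − v_c| = |9.015 − 6.750| = 2.265 km/s.

Δv₁ = 2.27 km/s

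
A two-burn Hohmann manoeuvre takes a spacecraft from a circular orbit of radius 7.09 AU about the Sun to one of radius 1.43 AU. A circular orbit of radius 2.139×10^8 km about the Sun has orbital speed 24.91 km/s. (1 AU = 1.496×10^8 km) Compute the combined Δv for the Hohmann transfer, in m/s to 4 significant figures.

From the circular-orbit relation v² = μ/r at r = 2.139×10^8 km: μ = v²r = (24.91)² × 2.139×10^8 = 1.32727×10^11 km³/s².
In km: r₁ = 7.09 × 1.496×10^8 = 1.060664×10^9 km; r₂ = 1.43 × 1.496×10^8 = 2.13928×10^8 km.
Semi-major axis of the transfer orbit: a_t = (1.060664×10^9 + 2.13928×10^8)/2 = 6.37296×10^8 km.
Circular speed at r₁: v₁ = √(μ/r₁) = √(1.32727×10^11/1.060664×10^9) = 11.186 km/s.
Transfer-orbit speed at r₁ (v² = μ(2/r − 1/a)): v_a = √[μ(2/r₁ − 1/a_t)] = 6.4812 km/s.
First burn Δv₁ = |v_a − v₁| = 4.705 km/s.
Circular speed at r₂: v₂ = √(μ/r₂) = 24.908 km/s.
Transfer-orbit speed at r₂: v_p = √[μ(2/r₂ − 1/a_t)] = 32.134 km/s.
Second burn Δv₂ = |v₂ − v_p| = 7.226 km/s.
Δv = Δv₁ + Δv₂ = 4.705 + 7.226 = 11.93 km/s.

Δv = 11930 m/s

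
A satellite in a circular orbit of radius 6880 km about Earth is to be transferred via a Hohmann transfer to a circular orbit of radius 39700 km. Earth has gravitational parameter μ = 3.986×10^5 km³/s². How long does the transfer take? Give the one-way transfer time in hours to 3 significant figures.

Transfer-ellipse semi-major axis a_t = (r₁ + r₂)/2 = (6880 + 39700)/2 = 23290 km.
By Kepler's third law the transfer-orbit period is T = 2π√(a_t³/μ), so t = T/2 = 17690 s.
Converting: 17690 s ÷ 3600 s/hour = 4.91 hours.

t = 4.91 hours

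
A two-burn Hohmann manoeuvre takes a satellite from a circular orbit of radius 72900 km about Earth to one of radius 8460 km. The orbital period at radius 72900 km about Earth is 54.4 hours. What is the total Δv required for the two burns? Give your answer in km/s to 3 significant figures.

From Kepler's third law T² = 4π²r³/μ at r = 72900 km, T = 54.4 hours = 54.4 × 3600 s = 1.9584×10^5 s: μ = 4π²r³/T² = 3.98786×10^5 km³/s².
Transfer-ellipse semi-major axis a_t = (r₁ + r₂)/2 = (72900 + 8460)/2 = 40680 km.
Circular speed at r₁: v₁ = √(μ/r₁) = √(3.98786×10^5/72900) = 2.339 km/s.
Transfer-orbit speed at r₁ (vis-viva): v_a = √[μ(2/r₁ − 1/a_t)] = 1.067 km/s.
First burn Δv₁ = |v_a − v₁| = 1.272 km/s.
At r₂, v₂ = √(μ/r₂) = 6.866 km/s.
Transfer-orbit speed at r₂: v_p = √[μ(2/r₂ − 1/a_t)] = 9.191 km/s.
Second burn Δv₂ = |v₂ − v_p| = 2.325 km/s.
Δv = Δv₁ + Δv₂ = 1.272 + 2.325 = 3.597 km/s.

Δv = 3.60 km/s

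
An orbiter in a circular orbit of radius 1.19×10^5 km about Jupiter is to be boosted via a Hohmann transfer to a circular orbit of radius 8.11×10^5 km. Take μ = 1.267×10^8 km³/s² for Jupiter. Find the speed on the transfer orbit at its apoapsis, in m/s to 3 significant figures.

Transfer-ellipse semi-major axis a_t = (r₁ + r₂)/2 = (1.190×10^5 + 8.110×10^5)/2 = 4.650×10^5 km.
At apoapsis, r = 8.110×10^5 km.
From the vis-viva equation, v = √[μ(2/r − 1/a_t)] = 6.323 km/s.

v = 6320 m/s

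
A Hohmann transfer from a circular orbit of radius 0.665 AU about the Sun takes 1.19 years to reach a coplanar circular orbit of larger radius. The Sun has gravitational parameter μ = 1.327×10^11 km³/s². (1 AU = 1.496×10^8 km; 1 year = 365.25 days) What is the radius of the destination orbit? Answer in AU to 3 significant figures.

In km: r₁ = 0.665 × 1.496×10^8 = 9.9484×10^7 km.
Transfer time t = 1.19 years × 365.25 × 86400 s = 3.7553544×10^7 s, and t = π√(a_t³/μ).
So a_t = (μ t²/π²)^(1/3) = (1.327×10^11 × (3.7553544×10^7)² / π²)^(1/3) = 2.6666×10^8 km.
Since a_t = (r₁ + r₂)/2, r₂ = 2a_t − r₁ = 2×2.6666×10^8 − 9.9484×10^7 = 4.33836×10^8 km.
In AU: r₂ = 4.33836×10^8 / 1.496×10^8 = 2.90 AU.

r₂ = 2.90 AU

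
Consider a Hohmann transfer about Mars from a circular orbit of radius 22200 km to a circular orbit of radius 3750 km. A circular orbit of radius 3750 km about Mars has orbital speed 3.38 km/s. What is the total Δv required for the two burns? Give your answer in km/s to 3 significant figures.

Δv = 1.68 km/s

From the circular-orbit relation v² = μ/r at r = 3750 km: μ = v²r = (3.38)² × 3750 = 42841.5 km³/s².
Transfer-ellipse semi-major axis a_t = (r₁ + r₂)/2 = (22200 + 3750)/2 = 12975 km.
Circular speed at r₁: v₁ = √(μ/r₁) = √(42841.5/22200) = 1.38917 km/s.
On the transfer ellipse at r₁, vis-viva gives v_a = √[μ(2/r₁ − 1/a_t)] = 0.746823 km/s.
First burn Δv₁ = |v_a − v₁| = 0.64235 km/s.
Circular speed at r₂: v₂ = √(μ/r₂) = 3.3800 km/s.
Transfer-orbit speed at r₂: v_p = √[μ(2/r₂ − 1/a_t)] = 4.4212 km/s.
Second burn Δv₂ = |v₂ − v_p| = 1.0412 km/s.
Δv = Δv₁ + Δv₂ = 0.64235 + 1.0412 = 1.684 km/s.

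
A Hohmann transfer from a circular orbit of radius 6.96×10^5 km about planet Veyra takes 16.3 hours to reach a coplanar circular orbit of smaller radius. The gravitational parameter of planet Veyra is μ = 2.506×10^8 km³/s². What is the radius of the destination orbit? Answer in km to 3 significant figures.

r₂ = 1.92×10^5 km

Transfer time t = 16.3 hours = 58680 s, and t = π√(a_t³/μ).
So a_t = (μ t²/π²)^(1/3) = (2.506×10^8 × (58680)² / π²)^(1/3) = 4.4383×10^5 km.
Since a_t = (r₁ + r₂)/2, r₂ = 2a_t − r₁ = 2×4.4383×10^5 − 6.960×10^5 = 1.9166×10^5 km.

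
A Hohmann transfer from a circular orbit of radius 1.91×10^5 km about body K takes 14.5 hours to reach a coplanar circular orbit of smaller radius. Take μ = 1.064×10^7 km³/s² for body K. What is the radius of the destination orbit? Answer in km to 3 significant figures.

Transfer time t = 14.5 hours = 52200 s, and t = π√(a_t³/μ).
So a_t = (μ t²/π²)^(1/3) = (1.064×10^7 × (52200)² / π²)^(1/3) = 1.4322×10^5 km.
Since a_t = (r₁ + r₂)/2, r₂ = 2a_t − r₁ = 2×1.4322×10^5 − 1.910×10^5 = 95440 km.

r₂ = 95400 km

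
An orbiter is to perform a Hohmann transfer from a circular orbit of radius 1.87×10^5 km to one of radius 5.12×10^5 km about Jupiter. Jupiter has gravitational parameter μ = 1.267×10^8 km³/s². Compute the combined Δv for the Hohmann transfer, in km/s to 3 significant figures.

The Hohmann ellipse has a_t = (r₁ + r₂)/2 = 3.495×10^5 km.
Circular speed at r₁: v₁ = √(μ/r₁) = √(1.267×10^8/1.870×10^5) = 26.0296 km/s.
On the transfer ellipse at r₁, v² = μ(2/r − 1/a) gives v_p = √[μ(2/r₁ − 1/a_t)] = 31.5050 km/s.
First burn Δv₁ = |v_p − v₁| = 5.4754 km/s.
Circular speed at r₂: v₂ = √(μ/r₂) = 15.7309 km/s.
Transfer-orbit speed at r₂: v_a = √[μ(2/r₂ − 1/a_t)] = 11.5067 km/s.
Second burn Δv₂ = |v₂ − v_a| = 4.2242 km/s.
Δv = Δv₁ + Δv₂ = 5.4754 + 4.2242 = 9.700 km/s.

Δv = 9.70 km/s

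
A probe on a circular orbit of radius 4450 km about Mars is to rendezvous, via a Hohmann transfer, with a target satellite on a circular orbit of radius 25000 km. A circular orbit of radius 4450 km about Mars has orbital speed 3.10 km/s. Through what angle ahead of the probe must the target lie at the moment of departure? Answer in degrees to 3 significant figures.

φ = 98.6°

From the circular-orbit relation v² = μ/r at r = 4450 km: μ = v²r = (3.10)² × 4450 = 42764.5 km³/s².
Transfer-ellipse semi-major axis a_t = (r₁ + r₂)/2 = (4450 + 25000)/2 = 14725 km.
The half-period of the transfer ellipse is t = π√(a_t³/μ) = 27145 s.
Target angular speed ω₂ = √(μ/r₂³) = 5.2316×10^-5 rad/s.
Angle swept by the target during transfer: ω₂·t = 1.4201 rad = 81.37°.
Arrival is 180° from departure on the ellipse, so φ = 180° − 81.37° = 98.6°.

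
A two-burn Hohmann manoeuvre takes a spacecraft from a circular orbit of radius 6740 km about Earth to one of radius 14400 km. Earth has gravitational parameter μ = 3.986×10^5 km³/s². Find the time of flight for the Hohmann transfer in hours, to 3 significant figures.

t = 1.50 hours

The Hohmann ellipse has a_t = (r₁ + r₂)/2 = 10570 km.
Transfer time t = π√(a_t³/μ) = π√((10570)³ / 3.986×10^5) = 5407 s.
Converting: 5407 s ÷ 3600 s/hour = 1.50 hours.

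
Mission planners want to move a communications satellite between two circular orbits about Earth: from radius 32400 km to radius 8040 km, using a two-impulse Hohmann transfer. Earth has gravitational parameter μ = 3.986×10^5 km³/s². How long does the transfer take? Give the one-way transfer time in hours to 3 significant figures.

Semi-major axis of the transfer orbit: a_t = (32400 + 8040)/2 = 20220 km.
Transfer time t = π√(a_t³/μ) = π√((20220)³ / 3.986×10^5) = 14307 s.
Converting: 14307 s ÷ 3600 s/hour = 3.97 hours.

t = 3.97 hours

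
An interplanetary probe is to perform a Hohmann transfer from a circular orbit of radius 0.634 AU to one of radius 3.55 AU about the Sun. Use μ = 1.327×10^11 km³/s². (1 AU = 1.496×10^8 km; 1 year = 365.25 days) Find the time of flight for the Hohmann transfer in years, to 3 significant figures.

t = 1.51 years

In km: r₁ = 0.634 × 1.496×10^8 = 9.48464×10^7 km; r₂ = 3.55 × 1.496×10^8 = 5.3108×10^8 km.
Transfer-ellipse semi-major axis a_t = (r₁ + r₂)/2 = (9.48464×10^7 + 5.3108×10^8)/2 = 3.129632×10^8 km.
By Kepler's third law the transfer-orbit period is T = 2π√(a_t³/μ), so t = T/2 = 4.775×10^7 s.
Converting: 4.775×10^7 s ÷ 3.15576×10^7 s/year (365.25 × 86400) = 1.51 years.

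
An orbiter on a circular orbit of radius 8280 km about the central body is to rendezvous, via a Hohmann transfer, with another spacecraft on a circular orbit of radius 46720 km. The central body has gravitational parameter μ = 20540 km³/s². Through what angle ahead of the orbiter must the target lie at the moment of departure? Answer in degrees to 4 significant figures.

Semi-major axis of the transfer orbit: a_t = (8280 + 46720)/2 = 27500 km.
The half-period of the transfer ellipse is t = π√(a_t³/μ) = 99965 s.
The target's mean motion on its circular orbit is ω₂ = √(μ/r₂³) = 1.4192×10^-5 rad/s.
Angle swept by the target during transfer: ω₂·t = 1.4187 rad = 81.29°.
Arrival is 180° from departure on the ellipse, so φ = 180° − 81.29° = 98.71°.

φ = 98.71°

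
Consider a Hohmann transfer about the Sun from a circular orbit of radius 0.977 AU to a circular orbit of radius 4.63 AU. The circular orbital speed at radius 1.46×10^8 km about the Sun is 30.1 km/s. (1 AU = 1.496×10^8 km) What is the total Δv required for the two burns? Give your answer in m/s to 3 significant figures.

Δv = 14200 m/s

From the circular-orbit relation v² = μ/r at r = 1.46×10^8 km: μ = v²r = (30.1)² × 1.46×10^8 = 1.32277×10^11 km³/s².
In km: r₁ = 0.977 × 1.496×10^8 = 1.461592×10^8 km; r₂ = 4.63 × 1.496×10^8 = 6.92648×10^8 km.
Transfer-ellipse semi-major axis a_t = (r₁ + r₂)/2 = (1.461592×10^8 + 6.92648×10^8)/2 = 4.194036×10^8 km.
Circular speed at r₁: v₁ = √(μ/r₁) = √(1.32277×10^11/1.461592×10^8) = 30.084 km/s.
On the transfer ellipse at r₁, v² = μ(2/r − 1/a) gives v_p = √[μ(2/r₁ − 1/a_t)] = 38.661 km/s.
First burn Δv₁ = |v_p − v₁| = 8.577 km/s.
Circular speed at r₂: v₂ = √(μ/r₂) = 13.819 km/s.
Transfer-orbit speed at r₂: v_a = √[μ(2/r₂ − 1/a_t)] = 8.1580 km/s.
Second burn Δv₂ = |v₂ − v_a| = 5.661 km/s.
Total Δv = Δv₁ + Δv₂ = 14.24 km/s.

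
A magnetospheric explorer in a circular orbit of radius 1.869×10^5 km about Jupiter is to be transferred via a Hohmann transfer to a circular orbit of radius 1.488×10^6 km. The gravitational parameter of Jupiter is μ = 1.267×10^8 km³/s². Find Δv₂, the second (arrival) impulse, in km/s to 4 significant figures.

The Hohmann ellipse has a_t = (r₁ + r₂)/2 = 8.3745×10^5 km.
Circular speed at r = 1.488×10^6 km: v_c = √(μ/r) = 9.2276 km/s.
Transfer-orbit speed at the same r (vis-viva, a = a_t): v_t = √[μ(2/r − 1/a_t)] = 4.3593 km/s.
Δv₂ = |v_t − v_c| = |4.3593 − 9.2276| = 4.868 km/s.

Δv₂ = 4.868 km/s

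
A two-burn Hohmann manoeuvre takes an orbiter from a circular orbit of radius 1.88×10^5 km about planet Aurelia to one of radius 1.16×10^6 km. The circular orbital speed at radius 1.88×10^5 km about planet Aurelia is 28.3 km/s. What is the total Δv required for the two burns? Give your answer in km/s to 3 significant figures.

Δv = 14.2 km/s

From the circular-orbit relation v² = μ/r at r = 1.88×10^5 km: μ = v²r = (28.3)² × 1.88×10^5 = 1.50567×10^8 km³/s².
The Hohmann ellipse has a_t = (r₁ + r₂)/2 = 6.740×10^5 km.
Circular speed at r₁: v₁ = √(μ/r₁) = √(1.50567×10^8/1.880×10^5) = 28.300 km/s.
On the transfer ellipse at r₁, v² = μ(2/r − 1/a) gives v_p = √[μ(2/r₁ − 1/a_t)] = 37.127 km/s.
First burn Δv₁ = |v_p − v₁| = 8.827 km/s.
Circular speed at r₂: v₂ = √(μ/r₂) = 11.393 km/s.
Transfer-orbit speed at r₂: v_a = √[μ(2/r₂ − 1/a_t)] = 6.0171 km/s.
Second burn Δv₂ = |v₂ − v_a| = 5.376 km/s.
Δv = Δv₁ + Δv₂ = 8.827 + 5.376 = 14.20 km/s.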